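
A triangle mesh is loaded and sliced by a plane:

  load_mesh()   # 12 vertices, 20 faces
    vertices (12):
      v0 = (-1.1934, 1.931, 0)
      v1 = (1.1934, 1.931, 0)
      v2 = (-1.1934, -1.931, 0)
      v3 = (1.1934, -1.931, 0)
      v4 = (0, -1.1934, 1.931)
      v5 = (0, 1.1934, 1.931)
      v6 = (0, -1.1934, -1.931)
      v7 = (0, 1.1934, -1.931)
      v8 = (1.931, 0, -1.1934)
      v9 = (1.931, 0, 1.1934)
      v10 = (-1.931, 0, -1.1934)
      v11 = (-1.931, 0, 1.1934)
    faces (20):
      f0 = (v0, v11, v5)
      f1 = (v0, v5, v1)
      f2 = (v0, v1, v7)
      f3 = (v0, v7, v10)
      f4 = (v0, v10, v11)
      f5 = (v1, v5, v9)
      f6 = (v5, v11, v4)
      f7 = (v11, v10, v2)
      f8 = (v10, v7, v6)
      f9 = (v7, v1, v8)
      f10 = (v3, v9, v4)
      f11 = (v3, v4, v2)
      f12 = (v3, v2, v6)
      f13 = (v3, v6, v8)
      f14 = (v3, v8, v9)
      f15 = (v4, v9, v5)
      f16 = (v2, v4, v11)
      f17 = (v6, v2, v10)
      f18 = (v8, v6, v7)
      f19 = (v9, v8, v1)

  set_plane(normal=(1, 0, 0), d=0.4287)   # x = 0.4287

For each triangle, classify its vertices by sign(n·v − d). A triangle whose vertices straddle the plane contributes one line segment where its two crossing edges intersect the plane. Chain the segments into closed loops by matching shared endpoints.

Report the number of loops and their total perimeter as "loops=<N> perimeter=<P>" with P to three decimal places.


loops=1 perimeter=12.010

Straddling triangles (10 of 20):
  (v0,v5,v1) [--+] → (0.4287, 1.45836, 1.23734)–(0.4287, 1.931, 0)  len=1.3245
  (v0,v1,v7) [-+-] → (0.4287, 1.931, 0)–(0.4287, 1.45836, -1.23734)  len=1.3245
  (v1,v5,v9) [+-+] → (0.4287, 1.45836, 1.23734)–(0.4287, 0.928454, 1.76725)  len=0.7494
  (v7,v1,v8) [-++] → (0.4287, 1.45836, -1.23734)–(0.4287, 0.928454, -1.76725)  len=0.7494
  (v3,v9,v4) [++-] → (0.4287, -0.928454, 1.76725)–(0.4287, -1.45836, 1.23734)  len=0.7494
  (v3,v4,v2) [+--] → (0.4287, -1.45836, 1.23734)–(0.4287, -1.931, 0)  len=1.3245
  (v3,v2,v6) [+--] → (0.4287, -1.931, 0)–(0.4287, -1.45836, -1.23734)  len=1.3245
  (v3,v6,v8) [+-+] → (0.4287, -1.45836, -1.23734)–(0.4287, -0.928454, -1.76725)  len=0.7494
  (v4,v9,v5) [-+-] → (0.4287, -0.928454, 1.76725)–(0.4287, 0.928454, 1.76725)  len=1.8569
  (v8,v6,v7) [+--] → (0.4287, -0.928454, -1.76725)–(0.4287, 0.928454, -1.76725)  len=1.8569

Chained into 1 loop(s):
  loop 1: 10 segments, perimeter = 12.0096
Total perimeter = 12.010


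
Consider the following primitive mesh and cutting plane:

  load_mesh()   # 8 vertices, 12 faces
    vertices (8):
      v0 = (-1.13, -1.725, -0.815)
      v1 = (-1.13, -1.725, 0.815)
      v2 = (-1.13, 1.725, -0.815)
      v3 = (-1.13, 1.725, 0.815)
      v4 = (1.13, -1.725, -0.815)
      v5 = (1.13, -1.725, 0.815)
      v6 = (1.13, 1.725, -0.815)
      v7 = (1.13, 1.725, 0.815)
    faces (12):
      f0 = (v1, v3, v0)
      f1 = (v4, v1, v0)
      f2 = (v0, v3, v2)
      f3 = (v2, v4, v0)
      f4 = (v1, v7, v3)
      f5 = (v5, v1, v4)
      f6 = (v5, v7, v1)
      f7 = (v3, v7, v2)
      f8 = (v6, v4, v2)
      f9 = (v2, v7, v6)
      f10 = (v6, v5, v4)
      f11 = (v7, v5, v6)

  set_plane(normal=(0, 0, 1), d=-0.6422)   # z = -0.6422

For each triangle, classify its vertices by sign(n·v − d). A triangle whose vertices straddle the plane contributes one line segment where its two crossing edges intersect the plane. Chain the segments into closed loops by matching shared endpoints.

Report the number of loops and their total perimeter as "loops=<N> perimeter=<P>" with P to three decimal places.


Straddling triangles (8 of 12):
  (v1,v3,v0) [++-] → (-1.13, -1.35926, -0.6422)–(-1.13, -1.725, -0.6422)  len=0.3657
  (v4,v1,v0) [-+-] → (0.890412, -1.725, -0.6422)–(-1.13, -1.725, -0.6422)  len=2.0204
  (v0,v3,v2) [-+-] → (-1.13, -1.35926, -0.6422)–(-1.13, 1.725, -0.6422)  len=3.0843
  (v5,v1,v4) [++-] → (0.890412, -1.725, -0.6422)–(1.13, -1.725, -0.6422)  len=0.2396
  (v3,v7,v2) [++-] → (-0.890412, 1.725, -0.6422)–(-1.13, 1.725, -0.6422)  len=0.2396
  (v2,v7,v6) [-+-] → (-0.890412, 1.725, -0.6422)–(1.13, 1.725, -0.6422)  len=2.0204
  (v6,v5,v4) [-+-] → (1.13, 1.35926, -0.6422)–(1.13, -1.725, -0.6422)  len=3.0843
  (v7,v5,v6) [++-] → (1.13, 1.35926, -0.6422)–(1.13, 1.725, -0.6422)  len=0.3657

Chained into 1 loop(s):
  loop 1: 8 segments, perimeter = 11.4200
Total perimeter = 11.420

loops=1 perimeter=11.420


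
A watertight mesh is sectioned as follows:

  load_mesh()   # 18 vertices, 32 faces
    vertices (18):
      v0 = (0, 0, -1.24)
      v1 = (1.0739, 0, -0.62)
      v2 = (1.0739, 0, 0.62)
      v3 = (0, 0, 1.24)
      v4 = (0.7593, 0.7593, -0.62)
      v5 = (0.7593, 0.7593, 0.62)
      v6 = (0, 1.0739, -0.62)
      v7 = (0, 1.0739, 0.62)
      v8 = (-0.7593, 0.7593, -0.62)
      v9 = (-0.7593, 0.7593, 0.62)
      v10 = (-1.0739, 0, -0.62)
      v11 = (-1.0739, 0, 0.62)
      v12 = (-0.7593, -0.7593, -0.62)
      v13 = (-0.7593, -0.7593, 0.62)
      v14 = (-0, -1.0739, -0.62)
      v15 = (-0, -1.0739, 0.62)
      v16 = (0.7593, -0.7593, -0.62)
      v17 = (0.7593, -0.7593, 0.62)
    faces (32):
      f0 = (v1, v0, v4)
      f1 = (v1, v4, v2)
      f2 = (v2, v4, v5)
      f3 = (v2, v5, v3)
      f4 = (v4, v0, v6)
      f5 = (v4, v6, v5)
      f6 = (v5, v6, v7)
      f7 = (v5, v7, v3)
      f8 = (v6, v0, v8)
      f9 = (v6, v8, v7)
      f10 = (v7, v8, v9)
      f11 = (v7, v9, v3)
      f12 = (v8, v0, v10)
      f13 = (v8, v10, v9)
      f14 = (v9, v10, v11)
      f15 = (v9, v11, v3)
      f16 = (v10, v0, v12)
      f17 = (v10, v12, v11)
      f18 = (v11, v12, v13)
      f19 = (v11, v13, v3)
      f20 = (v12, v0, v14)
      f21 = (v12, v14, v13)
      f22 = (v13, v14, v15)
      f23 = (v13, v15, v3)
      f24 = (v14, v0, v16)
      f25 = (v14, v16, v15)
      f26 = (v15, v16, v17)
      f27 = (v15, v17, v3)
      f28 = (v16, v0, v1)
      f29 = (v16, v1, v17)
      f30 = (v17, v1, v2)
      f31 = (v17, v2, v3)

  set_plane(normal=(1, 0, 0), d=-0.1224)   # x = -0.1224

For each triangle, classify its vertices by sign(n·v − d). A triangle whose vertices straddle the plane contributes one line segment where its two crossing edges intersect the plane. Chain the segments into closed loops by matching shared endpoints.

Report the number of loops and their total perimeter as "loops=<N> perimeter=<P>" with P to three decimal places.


loops=1 perimeter=7.144

Straddling triangles (12 of 32):
  (v6,v0,v8) [++-] → (-0.1224, 0.1224, -1.14006)–(-0.1224, 1.02319, -0.62)  len=1.0401
  (v6,v8,v7) [+-+] → (-0.1224, 1.02319, -0.62)–(-0.1224, 1.02319, 0.420111)  len=1.0401
  (v7,v8,v9) [+--] → (-0.1224, 1.02319, 0.420111)–(-0.1224, 1.02319, 0.62)  len=0.1999
  (v7,v9,v3) [+-+] → (-0.1224, 1.02319, 0.62)–(-0.1224, 0.1224, 1.14006)  len=1.0401
  (v8,v0,v10) [-+-] → (-0.1224, 0.1224, -1.14006)–(-0.1224, 0, -1.16933)  len=0.1259
  (v9,v11,v3) [--+] → (-0.1224, 0, 1.16933)–(-0.1224, 0.1224, 1.14006)  len=0.1259
  (v10,v0,v12) [-+-] → (-0.1224, 0, -1.16933)–(-0.1224, -0.1224, -1.14006)  len=0.1259
  (v11,v13,v3) [--+] → (-0.1224, -0.1224, 1.14006)–(-0.1224, 0, 1.16933)  len=0.1259
  (v12,v0,v14) [-++] → (-0.1224, -0.1224, -1.14006)–(-0.1224, -1.02319, -0.62)  len=1.0401
  (v12,v14,v13) [-+-] → (-0.1224, -1.02319, -0.62)–(-0.1224, -1.02319, -0.420111)  len=0.1999
  (v13,v14,v15) [-++] → (-0.1224, -1.02319, -0.420111)–(-0.1224, -1.02319, 0.62)  len=1.0401
  (v13,v15,v3) [-++] → (-0.1224, -1.02319, 0.62)–(-0.1224, -0.1224, 1.14006)  len=1.0401

Chained into 1 loop(s):
  loop 1: 12 segments, perimeter = 7.1439
Total perimeter = 7.144


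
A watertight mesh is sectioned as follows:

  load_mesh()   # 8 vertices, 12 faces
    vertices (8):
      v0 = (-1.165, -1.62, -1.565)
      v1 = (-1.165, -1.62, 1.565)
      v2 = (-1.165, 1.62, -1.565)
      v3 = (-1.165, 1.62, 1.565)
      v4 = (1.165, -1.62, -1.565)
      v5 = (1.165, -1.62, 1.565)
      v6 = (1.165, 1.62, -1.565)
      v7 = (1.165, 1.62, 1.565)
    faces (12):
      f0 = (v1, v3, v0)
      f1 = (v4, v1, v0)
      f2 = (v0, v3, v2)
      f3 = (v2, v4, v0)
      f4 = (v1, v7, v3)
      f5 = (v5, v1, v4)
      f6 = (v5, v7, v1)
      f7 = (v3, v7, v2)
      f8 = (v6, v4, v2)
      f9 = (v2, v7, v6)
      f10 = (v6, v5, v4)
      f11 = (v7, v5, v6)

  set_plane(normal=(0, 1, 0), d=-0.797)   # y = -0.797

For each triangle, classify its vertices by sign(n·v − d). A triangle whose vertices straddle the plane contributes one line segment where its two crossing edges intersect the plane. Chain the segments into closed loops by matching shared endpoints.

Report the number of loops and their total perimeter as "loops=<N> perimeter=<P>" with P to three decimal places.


loops=1 perimeter=10.920

Straddling triangles (8 of 12):
  (v1,v3,v0) [-+-] → (-1.165, -0.797, 1.565)–(-1.165, -0.797, -0.769941)  len=2.3349
  (v0,v3,v2) [-++] → (-1.165, -0.797, -0.769941)–(-1.165, -0.797, -1.565)  len=0.7951
  (v2,v4,v0) [+--] → (0.573151, -0.797, -1.565)–(-1.165, -0.797, -1.565)  len=1.7382
  (v1,v7,v3) [-++] → (-0.573151, -0.797, 1.565)–(-1.165, -0.797, 1.565)  len=0.5918
  (v5,v7,v1) [-+-] → (1.165, -0.797, 1.565)–(-0.573151, -0.797, 1.565)  len=1.7382
  (v6,v4,v2) [+-+] → (1.165, -0.797, -1.565)–(0.573151, -0.797, -1.565)  len=0.5918
  (v6,v5,v4) [+--] → (1.165, -0.797, 0.769941)–(1.165, -0.797, -1.565)  len=2.3349
  (v7,v5,v6) [+-+] → (1.165, -0.797, 1.565)–(1.165, -0.797, 0.769941)  len=0.7951

Chained into 1 loop(s):
  loop 1: 8 segments, perimeter = 10.9200
Total perimeter = 10.920


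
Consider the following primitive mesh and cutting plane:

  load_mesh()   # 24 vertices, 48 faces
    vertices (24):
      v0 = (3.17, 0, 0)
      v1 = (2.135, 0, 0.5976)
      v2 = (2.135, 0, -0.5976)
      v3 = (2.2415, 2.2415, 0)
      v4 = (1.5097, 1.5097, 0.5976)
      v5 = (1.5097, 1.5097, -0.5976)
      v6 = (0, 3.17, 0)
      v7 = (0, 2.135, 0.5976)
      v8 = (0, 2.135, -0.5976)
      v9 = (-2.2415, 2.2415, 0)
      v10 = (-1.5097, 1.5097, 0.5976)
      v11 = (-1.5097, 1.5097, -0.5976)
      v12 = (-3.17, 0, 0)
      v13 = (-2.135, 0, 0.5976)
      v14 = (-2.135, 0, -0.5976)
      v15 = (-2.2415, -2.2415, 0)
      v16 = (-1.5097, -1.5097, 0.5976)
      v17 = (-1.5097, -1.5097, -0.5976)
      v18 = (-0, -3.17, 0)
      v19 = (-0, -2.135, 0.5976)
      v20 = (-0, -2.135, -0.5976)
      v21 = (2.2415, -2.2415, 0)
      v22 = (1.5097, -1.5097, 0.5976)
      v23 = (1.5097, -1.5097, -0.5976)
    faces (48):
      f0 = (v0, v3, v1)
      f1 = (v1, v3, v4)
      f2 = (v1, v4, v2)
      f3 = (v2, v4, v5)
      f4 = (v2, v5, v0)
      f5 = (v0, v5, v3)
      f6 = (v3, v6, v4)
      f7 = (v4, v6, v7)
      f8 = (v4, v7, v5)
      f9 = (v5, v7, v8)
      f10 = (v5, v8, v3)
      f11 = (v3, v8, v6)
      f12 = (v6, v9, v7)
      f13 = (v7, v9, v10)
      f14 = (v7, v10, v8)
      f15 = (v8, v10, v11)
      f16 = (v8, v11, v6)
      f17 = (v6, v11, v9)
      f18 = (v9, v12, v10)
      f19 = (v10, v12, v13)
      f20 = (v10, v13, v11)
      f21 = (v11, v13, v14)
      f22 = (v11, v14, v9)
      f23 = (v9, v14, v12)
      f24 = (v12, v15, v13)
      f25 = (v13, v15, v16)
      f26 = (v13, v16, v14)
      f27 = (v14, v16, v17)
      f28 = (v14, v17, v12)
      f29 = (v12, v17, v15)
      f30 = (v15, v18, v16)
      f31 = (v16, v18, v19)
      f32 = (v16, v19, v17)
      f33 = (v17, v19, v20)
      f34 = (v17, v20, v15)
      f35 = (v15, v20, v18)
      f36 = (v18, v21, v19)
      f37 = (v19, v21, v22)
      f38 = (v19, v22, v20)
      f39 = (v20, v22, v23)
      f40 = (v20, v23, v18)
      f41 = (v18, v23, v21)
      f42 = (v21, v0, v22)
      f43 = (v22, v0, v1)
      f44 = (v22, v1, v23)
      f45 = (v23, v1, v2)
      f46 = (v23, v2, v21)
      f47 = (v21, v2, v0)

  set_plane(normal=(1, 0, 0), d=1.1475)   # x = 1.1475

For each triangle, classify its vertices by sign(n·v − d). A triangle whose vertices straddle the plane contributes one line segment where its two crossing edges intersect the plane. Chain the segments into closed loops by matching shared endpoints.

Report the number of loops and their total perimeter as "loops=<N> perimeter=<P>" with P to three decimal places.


Straddling triangles (12 of 48):
  (v3,v6,v4) [+-+] → (1.1475, 2.69467, 0)–(1.1475, 1.90803, 0.454227)  len=0.9084
  (v4,v6,v7) [+--] → (1.1475, 1.90803, 0.454227)–(1.1475, 1.65972, 0.5976)  len=0.2867
  (v4,v7,v5) [+-+] → (1.1475, 1.65972, 0.5976)–(1.1475, 1.65972, -0.310853)  len=0.9085
  (v5,v7,v8) [+--] → (1.1475, 1.65972, -0.310853)–(1.1475, 1.65972, -0.5976)  len=0.2867
  (v5,v8,v3) [+-+] → (1.1475, 1.65972, -0.5976)–(1.1475, 2.18952, -0.291668)  len=0.6118
  (v3,v8,v6) [+--] → (1.1475, 2.18952, -0.291668)–(1.1475, 2.69467, 0)  len=0.5833
  (v18,v21,v19) [-+-] → (1.1475, -2.69467, 0)–(1.1475, -2.18952, 0.291668)  len=0.5833
  (v19,v21,v22) [-++] → (1.1475, -2.18952, 0.291668)–(1.1475, -1.65972, 0.5976)  len=0.6118
  (v19,v22,v20) [-+-] → (1.1475, -1.65972, 0.5976)–(1.1475, -1.65972, 0.310853)  len=0.2867
  (v20,v22,v23) [-++] → (1.1475, -1.65972, 0.310853)–(1.1475, -1.65972, -0.5976)  len=0.9085
  (v20,v23,v18) [-+-] → (1.1475, -1.65972, -0.5976)–(1.1475, -1.90803, -0.454227)  len=0.2867
  (v18,v23,v21) [-++] → (1.1475, -1.90803, -0.454227)–(1.1475, -2.69467, 0)  len=0.9084

Chained into 2 loop(s):
  loop 1: 6 segments, perimeter = 3.5854
  loop 2: 6 segments, perimeter = 3.5854
Total perimeter = 7.171

loops=2 perimeter=7.171


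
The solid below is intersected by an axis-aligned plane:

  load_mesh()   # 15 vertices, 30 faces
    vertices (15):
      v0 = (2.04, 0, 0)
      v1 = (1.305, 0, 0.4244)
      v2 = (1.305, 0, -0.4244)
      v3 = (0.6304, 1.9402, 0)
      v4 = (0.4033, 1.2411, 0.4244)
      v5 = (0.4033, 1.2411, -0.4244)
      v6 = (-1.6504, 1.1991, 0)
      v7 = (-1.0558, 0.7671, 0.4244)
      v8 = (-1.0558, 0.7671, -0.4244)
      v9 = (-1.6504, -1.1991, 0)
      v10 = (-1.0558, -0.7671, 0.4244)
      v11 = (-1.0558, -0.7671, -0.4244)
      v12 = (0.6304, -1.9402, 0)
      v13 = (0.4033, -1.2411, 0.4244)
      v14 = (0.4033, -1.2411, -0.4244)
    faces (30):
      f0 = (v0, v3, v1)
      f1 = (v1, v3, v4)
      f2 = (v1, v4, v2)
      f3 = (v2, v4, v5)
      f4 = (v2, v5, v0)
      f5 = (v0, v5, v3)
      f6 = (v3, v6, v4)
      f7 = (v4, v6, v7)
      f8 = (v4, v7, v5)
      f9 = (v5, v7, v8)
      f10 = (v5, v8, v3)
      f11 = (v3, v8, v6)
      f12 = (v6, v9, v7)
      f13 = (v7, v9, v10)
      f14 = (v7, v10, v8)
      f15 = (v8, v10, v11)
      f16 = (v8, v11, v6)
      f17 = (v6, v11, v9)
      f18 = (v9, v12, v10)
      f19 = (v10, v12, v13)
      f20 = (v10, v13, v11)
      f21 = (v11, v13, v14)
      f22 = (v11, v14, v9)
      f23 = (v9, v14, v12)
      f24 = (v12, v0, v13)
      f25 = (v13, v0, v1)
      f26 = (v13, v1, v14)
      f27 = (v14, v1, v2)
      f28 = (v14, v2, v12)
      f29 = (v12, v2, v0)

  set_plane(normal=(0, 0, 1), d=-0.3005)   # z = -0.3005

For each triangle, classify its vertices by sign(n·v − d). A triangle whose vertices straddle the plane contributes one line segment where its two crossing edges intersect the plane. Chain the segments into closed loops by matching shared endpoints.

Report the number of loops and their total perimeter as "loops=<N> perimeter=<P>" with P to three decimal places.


Straddling triangles (20 of 30):
  (v1,v4,v2) [++-] → (1.17338, 0.181164, -0.3005)–(1.305, 0, -0.3005)  len=0.2239
  (v2,v4,v5) [-+-] → (1.17338, 0.181164, -0.3005)–(0.4033, 1.2411, -0.3005)  len=1.3101
  (v2,v5,v0) [--+] → (0.881121, 0.878771, -0.3005)–(1.51958, 0, -0.3005)  len=1.0862
  (v0,v5,v3) [+-+] → (0.881121, 0.878771, -0.3005)–(0.4696, 1.4452, -0.3005)  len=0.7001
  (v4,v7,v5) [++-] → (0.190314, 1.17191, -0.3005)–(0.4033, 1.2411, -0.3005)  len=0.2239
  (v5,v7,v8) [-+-] → (0.190314, 1.17191, -0.3005)–(-1.0558, 0.7671, -0.3005)  len=1.3102
  (v5,v8,v3) [--+] → (-0.563528, 1.10958, -0.3005)–(0.4696, 1.4452, -0.3005)  len=1.0863
  (v3,v8,v6) [+-+] → (-0.563528, 1.10958, -0.3005)–(-1.22939, 0.893219, -0.3005)  len=0.7001
  (v7,v10,v8) [++-] → (-1.0558, 0.543152, -0.3005)–(-1.0558, 0.7671, -0.3005)  len=0.2239
  (v8,v10,v11) [-+-] → (-1.0558, 0.543152, -0.3005)–(-1.0558, -0.7671, -0.3005)  len=1.3103
  (v8,v11,v6) [--+] → (-1.22939, -0.193084, -0.3005)–(-1.22939, 0.893219, -0.3005)  len=1.0863
  (v6,v11,v9) [+-+] → (-1.22939, -0.193084, -0.3005)–(-1.22939, -0.893219, -0.3005)  len=0.7001
  (v10,v13,v11) [++-] → (-0.842814, -0.83629, -0.3005)–(-1.0558, -0.7671, -0.3005)  len=0.2239
  (v11,v13,v14) [-+-] → (-0.842814, -0.83629, -0.3005)–(0.4033, -1.2411, -0.3005)  len=1.3102
  (v11,v14,v9) [--+] → (-0.19626, -1.22884, -0.3005)–(-1.22939, -0.893219, -0.3005)  len=1.0863
  (v9,v14,v12) [+-+] → (-0.19626, -1.22884, -0.3005)–(0.4696, -1.4452, -0.3005)  len=0.7001
  (v13,v1,v14) [++-] → (0.534922, -1.05994, -0.3005)–(0.4033, -1.2411, -0.3005)  len=0.2239
  (v14,v1,v2) [-+-] → (0.534922, -1.05994, -0.3005)–(1.305, 0, -0.3005)  len=1.3101
  (v14,v2,v12) [--+] → (1.10806, -0.566425, -0.3005)–(0.4696, -1.4452, -0.3005)  len=1.0862
  (v12,v2,v0) [+-+] → (1.10806, -0.566425, -0.3005)–(1.51958, 0, -0.3005)  len=0.7001

Chained into 2 loop(s):
  loop 1: 10 segments, perimeter = 7.6707
  loop 2: 10 segments, perimeter = 8.9319
Total perimeter = 16.603

loops=2 perimeter=16.603


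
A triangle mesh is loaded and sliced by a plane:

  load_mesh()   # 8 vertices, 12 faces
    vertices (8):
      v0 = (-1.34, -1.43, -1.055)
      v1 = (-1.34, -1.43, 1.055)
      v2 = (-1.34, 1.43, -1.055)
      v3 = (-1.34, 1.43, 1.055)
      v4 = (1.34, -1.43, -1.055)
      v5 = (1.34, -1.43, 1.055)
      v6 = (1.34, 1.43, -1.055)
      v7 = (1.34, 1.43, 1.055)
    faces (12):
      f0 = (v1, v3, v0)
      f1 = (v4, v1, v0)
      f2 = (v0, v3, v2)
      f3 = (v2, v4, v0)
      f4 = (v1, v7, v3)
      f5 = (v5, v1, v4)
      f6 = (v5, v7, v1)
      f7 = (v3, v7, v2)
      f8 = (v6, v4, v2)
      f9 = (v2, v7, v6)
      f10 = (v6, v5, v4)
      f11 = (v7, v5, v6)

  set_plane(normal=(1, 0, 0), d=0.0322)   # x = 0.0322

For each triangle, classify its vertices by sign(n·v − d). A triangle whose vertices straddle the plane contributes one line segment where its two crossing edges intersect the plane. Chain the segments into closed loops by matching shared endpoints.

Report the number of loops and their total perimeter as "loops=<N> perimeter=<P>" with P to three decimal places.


loops=1 perimeter=9.940

Straddling triangles (8 of 12):
  (v4,v1,v0) [+--] → (0.0322, -1.43, -0.0253515)–(0.0322, -1.43, -1.055)  len=1.0296
  (v2,v4,v0) [-+-] → (0.0322, -0.0343627, -1.055)–(0.0322, -1.43, -1.055)  len=1.3956
  (v1,v7,v3) [-+-] → (0.0322, 0.0343627, 1.055)–(0.0322, 1.43, 1.055)  len=1.3956
  (v5,v1,v4) [+-+] → (0.0322, -1.43, 1.055)–(0.0322, -1.43, -0.0253515)  len=1.0804
  (v5,v7,v1) [++-] → (0.0322, 0.0343627, 1.055)–(0.0322, -1.43, 1.055)  len=1.4644
  (v3,v7,v2) [-+-] → (0.0322, 1.43, 1.055)–(0.0322, 1.43, 0.0253515)  len=1.0296
  (v6,v4,v2) [++-] → (0.0322, -0.0343627, -1.055)–(0.0322, 1.43, -1.055)  len=1.4644
  (v2,v7,v6) [-++] → (0.0322, 1.43, 0.0253515)–(0.0322, 1.43, -1.055)  len=1.0804

Chained into 1 loop(s):
  loop 1: 8 segments, perimeter = 9.9400
Total perimeter = 9.940


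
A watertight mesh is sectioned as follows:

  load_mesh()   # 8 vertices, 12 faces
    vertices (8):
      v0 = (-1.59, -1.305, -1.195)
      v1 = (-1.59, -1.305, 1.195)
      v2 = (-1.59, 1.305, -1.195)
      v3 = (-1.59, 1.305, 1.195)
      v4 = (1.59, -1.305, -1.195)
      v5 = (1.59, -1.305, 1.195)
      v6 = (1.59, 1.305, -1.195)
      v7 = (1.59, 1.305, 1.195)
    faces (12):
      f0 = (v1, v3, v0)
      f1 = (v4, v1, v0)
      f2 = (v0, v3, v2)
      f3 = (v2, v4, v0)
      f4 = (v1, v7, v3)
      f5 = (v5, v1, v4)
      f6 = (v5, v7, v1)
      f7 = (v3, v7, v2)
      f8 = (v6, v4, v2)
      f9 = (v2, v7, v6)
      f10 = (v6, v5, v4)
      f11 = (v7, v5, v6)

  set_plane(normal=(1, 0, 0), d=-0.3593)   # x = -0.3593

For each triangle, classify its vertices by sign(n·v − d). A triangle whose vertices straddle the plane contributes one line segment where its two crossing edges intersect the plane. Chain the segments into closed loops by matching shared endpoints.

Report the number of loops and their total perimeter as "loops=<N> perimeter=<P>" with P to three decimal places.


Straddling triangles (8 of 12):
  (v4,v1,v0) [+--] → (-0.3593, -1.305, 0.27004)–(-0.3593, -1.305, -1.195)  len=1.4650
  (v2,v4,v0) [-+-] → (-0.3593, 0.294897, -1.195)–(-0.3593, -1.305, -1.195)  len=1.5999
  (v1,v7,v3) [-+-] → (-0.3593, -0.294897, 1.195)–(-0.3593, 1.305, 1.195)  len=1.5999
  (v5,v1,v4) [+-+] → (-0.3593, -1.305, 1.195)–(-0.3593, -1.305, 0.27004)  len=0.9250
  (v5,v7,v1) [++-] → (-0.3593, -0.294897, 1.195)–(-0.3593, -1.305, 1.195)  len=1.0101
  (v3,v7,v2) [-+-] → (-0.3593, 1.305, 1.195)–(-0.3593, 1.305, -0.27004)  len=1.4650
  (v6,v4,v2) [++-] → (-0.3593, 0.294897, -1.195)–(-0.3593, 1.305, -1.195)  len=1.0101
  (v2,v7,v6) [-++] → (-0.3593, 1.305, -0.27004)–(-0.3593, 1.305, -1.195)  len=0.9250

Chained into 1 loop(s):
  loop 1: 8 segments, perimeter = 10.0000
Total perimeter = 10.000

loops=1 perimeter=10.000


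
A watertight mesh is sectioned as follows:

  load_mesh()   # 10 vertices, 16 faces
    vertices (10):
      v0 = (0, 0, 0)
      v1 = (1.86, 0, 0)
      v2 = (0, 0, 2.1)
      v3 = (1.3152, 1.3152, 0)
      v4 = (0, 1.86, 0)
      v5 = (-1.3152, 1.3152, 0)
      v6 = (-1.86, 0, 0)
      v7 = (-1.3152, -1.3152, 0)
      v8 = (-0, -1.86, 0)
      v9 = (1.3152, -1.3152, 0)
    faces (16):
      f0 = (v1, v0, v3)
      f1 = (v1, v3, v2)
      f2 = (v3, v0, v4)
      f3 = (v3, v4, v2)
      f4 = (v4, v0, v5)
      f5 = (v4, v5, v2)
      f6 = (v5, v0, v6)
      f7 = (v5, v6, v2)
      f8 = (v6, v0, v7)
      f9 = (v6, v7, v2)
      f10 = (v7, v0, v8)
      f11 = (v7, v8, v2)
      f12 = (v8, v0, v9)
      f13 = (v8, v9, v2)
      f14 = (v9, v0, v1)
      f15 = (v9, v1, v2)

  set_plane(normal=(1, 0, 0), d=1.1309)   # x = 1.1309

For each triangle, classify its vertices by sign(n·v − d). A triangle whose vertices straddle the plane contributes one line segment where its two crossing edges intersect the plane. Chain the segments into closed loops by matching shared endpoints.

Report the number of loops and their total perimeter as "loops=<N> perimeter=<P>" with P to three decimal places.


loops=1 perimeter=6.066

Straddling triangles (8 of 16):
  (v1,v0,v3) [+-+] → (1.1309, 0, 0)–(1.1309, 1.1309, 0)  len=1.1309
  (v1,v3,v2) [++-] → (1.1309, 1.1309, 0.294275)–(1.1309, 0, 0.823177)  len=1.2485
  (v3,v0,v4) [+--] → (1.1309, 1.1309, 0)–(1.1309, 1.39154, 0)  len=0.2606
  (v3,v4,v2) [+--] → (1.1309, 1.39154, 0)–(1.1309, 1.1309, 0.294275)  len=0.3931
  (v8,v0,v9) [--+] → (1.1309, -1.1309, 0)–(1.1309, -1.39154, 0)  len=0.2606
  (v8,v9,v2) [-+-] → (1.1309, -1.39154, 0)–(1.1309, -1.1309, 0.294275)  len=0.3931
  (v9,v0,v1) [+-+] → (1.1309, -1.1309, 0)–(1.1309, 0, 0)  len=1.1309
  (v9,v1,v2) [++-] → (1.1309, 0, 0.823177)–(1.1309, -1.1309, 0.294275)  len=1.2485

Chained into 1 loop(s):
  loop 1: 8 segments, perimeter = 6.0662
Total perimeter = 6.066


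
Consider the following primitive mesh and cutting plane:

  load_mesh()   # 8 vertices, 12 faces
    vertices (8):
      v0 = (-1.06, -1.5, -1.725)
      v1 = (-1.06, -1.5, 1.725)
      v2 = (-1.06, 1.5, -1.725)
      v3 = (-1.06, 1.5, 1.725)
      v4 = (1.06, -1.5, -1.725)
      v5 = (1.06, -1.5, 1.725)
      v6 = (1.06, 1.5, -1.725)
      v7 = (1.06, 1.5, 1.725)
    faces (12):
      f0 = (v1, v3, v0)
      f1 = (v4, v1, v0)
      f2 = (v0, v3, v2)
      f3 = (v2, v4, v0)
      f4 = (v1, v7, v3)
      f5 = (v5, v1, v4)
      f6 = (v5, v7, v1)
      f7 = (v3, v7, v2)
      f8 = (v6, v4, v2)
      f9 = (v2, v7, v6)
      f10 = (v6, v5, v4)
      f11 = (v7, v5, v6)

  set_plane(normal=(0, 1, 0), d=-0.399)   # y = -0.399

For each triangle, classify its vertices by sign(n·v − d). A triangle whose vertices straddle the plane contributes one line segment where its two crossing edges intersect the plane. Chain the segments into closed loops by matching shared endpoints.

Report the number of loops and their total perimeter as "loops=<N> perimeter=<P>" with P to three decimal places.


Straddling triangles (8 of 12):
  (v1,v3,v0) [-+-] → (-1.06, -0.399, 1.725)–(-1.06, -0.399, -0.45885)  len=2.1839
  (v0,v3,v2) [-++] → (-1.06, -0.399, -0.45885)–(-1.06, -0.399, -1.725)  len=1.2662
  (v2,v4,v0) [+--] → (0.28196, -0.399, -1.725)–(-1.06, -0.399, -1.725)  len=1.3420
  (v1,v7,v3) [-++] → (-0.28196, -0.399, 1.725)–(-1.06, -0.399, 1.725)  len=0.7780
  (v5,v7,v1) [-+-] → (1.06, -0.399, 1.725)–(-0.28196, -0.399, 1.725)  len=1.3420
  (v6,v4,v2) [+-+] → (1.06, -0.399, -1.725)–(0.28196, -0.399, -1.725)  len=0.7780
  (v6,v5,v4) [+--] → (1.06, -0.399, 0.45885)–(1.06, -0.399, -1.725)  len=2.1839
  (v7,v5,v6) [+-+] → (1.06, -0.399, 1.725)–(1.06, -0.399, 0.45885)  len=1.2662

Chained into 1 loop(s):
  loop 1: 8 segments, perimeter = 11.1400
Total perimeter = 11.140

loops=1 perimeter=11.140


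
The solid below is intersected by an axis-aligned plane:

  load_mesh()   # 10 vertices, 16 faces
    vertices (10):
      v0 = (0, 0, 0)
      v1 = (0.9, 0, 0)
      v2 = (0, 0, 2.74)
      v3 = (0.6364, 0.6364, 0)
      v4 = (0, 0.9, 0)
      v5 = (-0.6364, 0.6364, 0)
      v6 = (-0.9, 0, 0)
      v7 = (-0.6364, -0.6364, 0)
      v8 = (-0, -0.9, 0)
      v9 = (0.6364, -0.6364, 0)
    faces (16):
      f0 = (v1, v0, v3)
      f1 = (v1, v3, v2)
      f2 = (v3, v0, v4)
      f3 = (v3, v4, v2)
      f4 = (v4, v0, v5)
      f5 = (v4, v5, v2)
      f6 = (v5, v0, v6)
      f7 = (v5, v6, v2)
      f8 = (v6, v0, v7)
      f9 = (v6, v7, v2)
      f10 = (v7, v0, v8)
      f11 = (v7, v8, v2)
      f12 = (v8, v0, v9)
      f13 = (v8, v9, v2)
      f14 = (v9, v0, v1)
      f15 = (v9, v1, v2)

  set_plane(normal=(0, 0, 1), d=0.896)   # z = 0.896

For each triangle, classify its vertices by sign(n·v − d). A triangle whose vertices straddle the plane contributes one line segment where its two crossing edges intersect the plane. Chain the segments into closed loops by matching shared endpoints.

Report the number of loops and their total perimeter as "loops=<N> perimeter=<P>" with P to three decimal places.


loops=1 perimeter=3.709

Straddling triangles (8 of 16):
  (v1,v3,v2) [--+] → (0.428293, 0.428293, 0.896)–(0.605693, 0, 0.896)  len=0.4636
  (v3,v4,v2) [--+] → (0, 0.605693, 0.896)–(0.428293, 0.428293, 0.896)  len=0.4636
  (v4,v5,v2) [--+] → (-0.428293, 0.428293, 0.896)–(0, 0.605693, 0.896)  len=0.4636
  (v5,v6,v2) [--+] → (-0.605693, 0, 0.896)–(-0.428293, 0.428293, 0.896)  len=0.4636
  (v6,v7,v2) [--+] → (-0.428293, -0.428293, 0.896)–(-0.605693, 0, 0.896)  len=0.4636
  (v7,v8,v2) [--+] → (0, -0.605693, 0.896)–(-0.428293, -0.428293, 0.896)  len=0.4636
  (v8,v9,v2) [--+] → (0.428293, -0.428293, 0.896)–(0, -0.605693, 0.896)  len=0.4636
  (v9,v1,v2) [--+] → (0.605693, 0, 0.896)–(0.428293, -0.428293, 0.896)  len=0.4636

Chained into 1 loop(s):
  loop 1: 8 segments, perimeter = 3.7086
Total perimeter = 3.709


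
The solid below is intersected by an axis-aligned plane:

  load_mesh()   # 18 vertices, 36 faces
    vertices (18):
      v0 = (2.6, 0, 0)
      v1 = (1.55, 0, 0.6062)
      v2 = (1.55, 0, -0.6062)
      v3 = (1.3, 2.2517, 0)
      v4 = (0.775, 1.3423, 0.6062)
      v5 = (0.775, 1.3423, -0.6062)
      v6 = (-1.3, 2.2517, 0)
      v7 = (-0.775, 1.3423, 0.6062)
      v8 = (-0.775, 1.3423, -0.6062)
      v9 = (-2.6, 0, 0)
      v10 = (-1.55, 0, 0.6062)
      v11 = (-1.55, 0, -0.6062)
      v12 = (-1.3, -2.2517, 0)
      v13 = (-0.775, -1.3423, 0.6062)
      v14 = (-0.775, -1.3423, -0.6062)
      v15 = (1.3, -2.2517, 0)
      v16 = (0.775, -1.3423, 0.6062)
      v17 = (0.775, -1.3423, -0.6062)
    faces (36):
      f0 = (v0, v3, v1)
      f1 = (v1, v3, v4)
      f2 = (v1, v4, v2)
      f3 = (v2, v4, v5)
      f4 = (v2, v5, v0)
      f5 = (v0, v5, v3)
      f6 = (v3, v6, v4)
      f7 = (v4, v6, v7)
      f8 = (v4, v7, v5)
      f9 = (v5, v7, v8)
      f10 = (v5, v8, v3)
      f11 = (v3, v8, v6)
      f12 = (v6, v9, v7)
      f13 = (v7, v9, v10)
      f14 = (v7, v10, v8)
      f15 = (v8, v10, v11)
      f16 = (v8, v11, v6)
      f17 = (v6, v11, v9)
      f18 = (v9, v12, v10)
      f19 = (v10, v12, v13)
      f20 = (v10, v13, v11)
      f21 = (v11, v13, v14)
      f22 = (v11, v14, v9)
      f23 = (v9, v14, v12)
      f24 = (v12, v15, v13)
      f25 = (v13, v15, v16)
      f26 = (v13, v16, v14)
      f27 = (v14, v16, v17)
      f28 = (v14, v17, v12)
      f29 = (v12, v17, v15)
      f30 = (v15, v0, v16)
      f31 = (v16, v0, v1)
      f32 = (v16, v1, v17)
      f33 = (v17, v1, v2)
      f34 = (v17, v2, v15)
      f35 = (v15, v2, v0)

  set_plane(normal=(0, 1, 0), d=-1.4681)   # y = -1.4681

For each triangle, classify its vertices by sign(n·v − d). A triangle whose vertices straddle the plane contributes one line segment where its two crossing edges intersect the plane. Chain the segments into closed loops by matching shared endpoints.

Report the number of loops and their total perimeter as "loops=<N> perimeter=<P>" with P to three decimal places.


Straddling triangles (10 of 36):
  (v9,v12,v10) [+-+] → (-1.7524, -1.4681, 0)–(-1.387, -1.4681, 0.21096)  len=0.4219
  (v10,v12,v13) [+-+] → (-1.387, -1.4681, 0.21096)–(-0.847625, -1.4681, 0.522343)  len=0.6228
  (v9,v14,v12) [++-] → (-0.847625, -1.4681, -0.522343)–(-1.7524, -1.4681, 0)  len=1.0447
  (v12,v15,v13) [--+] → (-0.487959, -1.4681, 0.522343)–(-0.847625, -1.4681, 0.522343)  len=0.3597
  (v13,v15,v16) [+-+] → (-0.487959, -1.4681, 0.522343)–(0.847625, -1.4681, 0.522343)  len=1.3356
  (v14,v17,v12) [++-] → (0.487959, -1.4681, -0.522343)–(-0.847625, -1.4681, -0.522343)  len=1.3356
  (v12,v17,v15) [-+-] → (0.487959, -1.4681, -0.522343)–(0.847625, -1.4681, -0.522343)  len=0.3597
  (v15,v0,v16) [-++] → (1.7524, -1.4681, 0)–(0.847625, -1.4681, 0.522343)  len=1.0447
  (v17,v2,v15) [++-] → (1.387, -1.4681, -0.21096)–(0.847625, -1.4681, -0.522343)  len=0.6228
  (v15,v2,v0) [-++] → (1.387, -1.4681, -0.21096)–(1.7524, -1.4681, 0)  len=0.4219

Chained into 1 loop(s):
  loop 1: 10 segments, perimeter = 7.5694
Total perimeter = 7.569

loops=1 perimeter=7.569


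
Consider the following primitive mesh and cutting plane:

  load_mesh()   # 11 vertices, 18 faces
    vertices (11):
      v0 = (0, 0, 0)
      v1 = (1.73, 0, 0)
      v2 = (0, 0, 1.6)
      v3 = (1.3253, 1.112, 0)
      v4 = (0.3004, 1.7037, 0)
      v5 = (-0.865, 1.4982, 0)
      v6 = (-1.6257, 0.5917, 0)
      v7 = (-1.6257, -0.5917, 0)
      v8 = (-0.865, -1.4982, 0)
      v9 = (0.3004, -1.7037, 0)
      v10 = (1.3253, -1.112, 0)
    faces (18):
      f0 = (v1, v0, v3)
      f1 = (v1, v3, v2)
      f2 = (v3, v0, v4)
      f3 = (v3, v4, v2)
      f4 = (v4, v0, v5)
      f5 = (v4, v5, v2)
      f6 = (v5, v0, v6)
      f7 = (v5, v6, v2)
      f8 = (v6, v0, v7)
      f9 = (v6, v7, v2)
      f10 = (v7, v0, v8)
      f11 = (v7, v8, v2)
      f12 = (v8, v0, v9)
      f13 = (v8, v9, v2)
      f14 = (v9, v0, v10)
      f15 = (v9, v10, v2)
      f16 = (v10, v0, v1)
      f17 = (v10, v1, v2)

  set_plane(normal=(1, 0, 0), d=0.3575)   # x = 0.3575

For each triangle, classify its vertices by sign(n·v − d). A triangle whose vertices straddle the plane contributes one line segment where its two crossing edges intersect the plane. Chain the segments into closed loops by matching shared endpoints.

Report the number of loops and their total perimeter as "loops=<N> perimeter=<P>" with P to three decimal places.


Straddling triangles (8 of 18):
  (v1,v0,v3) [+-+] → (0.3575, 0, 0)–(0.3575, 0.299962, 0)  len=0.3000
  (v1,v3,v2) [++-] → (0.3575, 0.299962, 1.1684)–(0.3575, 0, 1.26936)  len=0.3165
  (v3,v0,v4) [+--] → (0.3575, 0.299962, 0)–(0.3575, 1.67073, 0)  len=1.3708
  (v3,v4,v2) [+--] → (0.3575, 1.67073, 0)–(0.3575, 0.299962, 1.1684)  len=1.8012
  (v9,v0,v10) [--+] → (0.3575, -0.299962, 0)–(0.3575, -1.67073, 0)  len=1.3708
  (v9,v10,v2) [-+-] → (0.3575, -1.67073, 0)–(0.3575, -0.299962, 1.1684)  len=1.8012
  (v10,v0,v1) [+-+] → (0.3575, -0.299962, 0)–(0.3575, 0, 0)  len=0.3000
  (v10,v1,v2) [++-] → (0.3575, 0, 1.26936)–(0.3575, -0.299962, 1.1684)  len=0.3165

Chained into 1 loop(s):
  loop 1: 8 segments, perimeter = 7.5768
Total perimeter = 7.577

loops=1 perimeter=7.577


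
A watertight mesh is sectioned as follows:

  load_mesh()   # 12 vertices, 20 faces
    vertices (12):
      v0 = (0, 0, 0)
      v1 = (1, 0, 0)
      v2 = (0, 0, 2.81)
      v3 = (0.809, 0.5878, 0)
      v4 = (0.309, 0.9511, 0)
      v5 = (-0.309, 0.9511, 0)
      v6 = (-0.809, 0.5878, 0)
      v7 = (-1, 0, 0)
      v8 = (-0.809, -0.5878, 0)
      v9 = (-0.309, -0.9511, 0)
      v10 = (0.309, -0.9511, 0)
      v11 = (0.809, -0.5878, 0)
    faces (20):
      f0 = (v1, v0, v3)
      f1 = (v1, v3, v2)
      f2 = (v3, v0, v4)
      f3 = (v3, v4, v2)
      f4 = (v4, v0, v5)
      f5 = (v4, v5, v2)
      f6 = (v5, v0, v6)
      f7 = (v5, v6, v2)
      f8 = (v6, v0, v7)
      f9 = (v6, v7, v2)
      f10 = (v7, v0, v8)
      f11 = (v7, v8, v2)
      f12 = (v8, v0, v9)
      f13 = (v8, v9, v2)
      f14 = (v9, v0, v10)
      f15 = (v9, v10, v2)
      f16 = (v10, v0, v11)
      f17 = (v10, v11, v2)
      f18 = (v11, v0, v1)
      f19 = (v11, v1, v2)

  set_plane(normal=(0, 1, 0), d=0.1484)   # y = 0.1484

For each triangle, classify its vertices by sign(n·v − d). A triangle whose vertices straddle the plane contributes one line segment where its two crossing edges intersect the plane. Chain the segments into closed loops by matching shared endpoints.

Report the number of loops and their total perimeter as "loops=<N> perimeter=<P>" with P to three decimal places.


Straddling triangles (10 of 20):
  (v1,v0,v3) [--+] → (0.204246, 0.1484, 0)–(0.951779, 0.1484, 0)  len=0.7475
  (v1,v3,v2) [-+-] → (0.951779, 0.1484, 0)–(0.204246, 0.1484, 2.10057)  len=2.2296
  (v3,v0,v4) [+-+] → (0.204246, 0.1484, 0)–(0.0482132, 0.1484, 0)  len=0.1560
  (v3,v4,v2) [++-] → (0.0482132, 0.1484, 2.37156)–(0.204246, 0.1484, 2.10057)  len=0.3127
  (v4,v0,v5) [+-+] → (0.0482132, 0.1484, 0)–(-0.0482132, 0.1484, 0)  len=0.0964
  (v4,v5,v2) [++-] → (-0.0482132, 0.1484, 2.37156)–(0.0482132, 0.1484, 2.37156)  len=0.0964
  (v5,v0,v6) [+-+] → (-0.0482132, 0.1484, 0)–(-0.204246, 0.1484, 0)  len=0.1560
  (v5,v6,v2) [++-] → (-0.204246, 0.1484, 2.10057)–(-0.0482132, 0.1484, 2.37156)  len=0.3127
  (v6,v0,v7) [+--] → (-0.204246, 0.1484, 0)–(-0.951779, 0.1484, 0)  len=0.7475
  (v6,v7,v2) [+--] → (-0.951779, 0.1484, 0)–(-0.204246, 0.1484, 2.10057)  len=2.2296

Chained into 1 loop(s):
  loop 1: 10 segments, perimeter = 7.0846
Total perimeter = 7.085

loops=1 perimeter=7.085


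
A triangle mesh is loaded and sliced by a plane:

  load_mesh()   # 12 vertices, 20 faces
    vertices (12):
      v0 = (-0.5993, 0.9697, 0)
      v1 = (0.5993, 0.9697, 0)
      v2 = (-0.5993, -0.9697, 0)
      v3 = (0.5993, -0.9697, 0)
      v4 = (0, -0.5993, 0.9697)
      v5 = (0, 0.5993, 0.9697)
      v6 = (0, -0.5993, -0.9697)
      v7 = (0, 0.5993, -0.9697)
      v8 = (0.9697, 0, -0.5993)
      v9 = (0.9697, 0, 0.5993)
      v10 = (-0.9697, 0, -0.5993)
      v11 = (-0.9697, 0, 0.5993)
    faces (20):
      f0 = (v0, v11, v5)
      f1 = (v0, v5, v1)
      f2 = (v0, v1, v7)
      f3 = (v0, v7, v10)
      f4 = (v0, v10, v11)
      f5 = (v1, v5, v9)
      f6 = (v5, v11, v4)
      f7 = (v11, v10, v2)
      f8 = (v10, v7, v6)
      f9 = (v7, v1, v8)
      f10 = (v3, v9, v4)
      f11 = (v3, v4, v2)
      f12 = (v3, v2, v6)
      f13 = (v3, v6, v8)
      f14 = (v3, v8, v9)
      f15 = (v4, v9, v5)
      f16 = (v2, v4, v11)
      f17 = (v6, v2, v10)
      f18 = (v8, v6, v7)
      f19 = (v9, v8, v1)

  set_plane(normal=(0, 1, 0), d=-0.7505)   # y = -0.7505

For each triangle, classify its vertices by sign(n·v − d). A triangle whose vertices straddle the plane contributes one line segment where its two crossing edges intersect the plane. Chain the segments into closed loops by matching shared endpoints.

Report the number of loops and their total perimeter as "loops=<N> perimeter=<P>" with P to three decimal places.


loops=1 perimeter=4.000

Straddling triangles (8 of 20):
  (v11,v10,v2) [++-] → (-0.683029, -0.7505, -0.135471)–(-0.683029, -0.7505, 0.135471)  len=0.2709
  (v3,v9,v4) [-++] → (0.683029, -0.7505, 0.135471)–(0.244639, -0.7505, 0.573861)  len=0.6200
  (v3,v4,v2) [-+-] → (0.244639, -0.7505, 0.573861)–(-0.244639, -0.7505, 0.573861)  len=0.4893
  (v3,v2,v6) [--+] → (-0.244639, -0.7505, -0.573861)–(0.244639, -0.7505, -0.573861)  len=0.4893
  (v3,v6,v8) [-++] → (0.244639, -0.7505, -0.573861)–(0.683029, -0.7505, -0.135471)  len=0.6200
  (v3,v8,v9) [-++] → (0.683029, -0.7505, -0.135471)–(0.683029, -0.7505, 0.135471)  len=0.2709
  (v2,v4,v11) [-++] → (-0.244639, -0.7505, 0.573861)–(-0.683029, -0.7505, 0.135471)  len=0.6200
  (v6,v2,v10) [+-+] → (-0.244639, -0.7505, -0.573861)–(-0.683029, -0.7505, -0.135471)  len=0.6200

Chained into 1 loop(s):
  loop 1: 8 segments, perimeter = 4.0003
Total perimeter = 4.000


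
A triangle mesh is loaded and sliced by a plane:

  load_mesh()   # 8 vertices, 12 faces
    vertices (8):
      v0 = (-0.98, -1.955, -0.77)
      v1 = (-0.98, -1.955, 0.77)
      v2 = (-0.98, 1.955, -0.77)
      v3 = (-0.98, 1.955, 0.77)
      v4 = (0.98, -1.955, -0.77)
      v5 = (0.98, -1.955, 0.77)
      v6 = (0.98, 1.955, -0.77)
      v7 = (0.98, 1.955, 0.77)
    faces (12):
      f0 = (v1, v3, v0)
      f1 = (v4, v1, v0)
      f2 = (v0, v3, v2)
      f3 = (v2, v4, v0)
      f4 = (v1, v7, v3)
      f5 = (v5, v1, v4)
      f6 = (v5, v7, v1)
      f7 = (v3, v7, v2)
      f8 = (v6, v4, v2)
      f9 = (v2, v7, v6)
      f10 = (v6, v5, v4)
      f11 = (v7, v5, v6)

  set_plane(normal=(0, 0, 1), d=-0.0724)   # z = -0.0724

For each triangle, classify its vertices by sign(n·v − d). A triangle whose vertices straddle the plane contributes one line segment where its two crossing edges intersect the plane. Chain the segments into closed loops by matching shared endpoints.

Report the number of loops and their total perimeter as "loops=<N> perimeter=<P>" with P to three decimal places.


Straddling triangles (8 of 12):
  (v1,v3,v0) [++-] → (-0.98, -0.183821, -0.0724)–(-0.98, -1.955, -0.0724)  len=1.7712
  (v4,v1,v0) [-+-] → (0.0921455, -1.955, -0.0724)–(-0.98, -1.955, -0.0724)  len=1.0721
  (v0,v3,v2) [-+-] → (-0.98, -0.183821, -0.0724)–(-0.98, 1.955, -0.0724)  len=2.1388
  (v5,v1,v4) [++-] → (0.0921455, -1.955, -0.0724)–(0.98, -1.955, -0.0724)  len=0.8879
  (v3,v7,v2) [++-] → (-0.0921455, 1.955, -0.0724)–(-0.98, 1.955, -0.0724)  len=0.8879
  (v2,v7,v6) [-+-] → (-0.0921455, 1.955, -0.0724)–(0.98, 1.955, -0.0724)  len=1.0721
  (v6,v5,v4) [-+-] → (0.98, 0.183821, -0.0724)–(0.98, -1.955, -0.0724)  len=2.1388
  (v7,v5,v6) [++-] → (0.98, 0.183821, -0.0724)–(0.98, 1.955, -0.0724)  len=1.7712

Chained into 1 loop(s):
  loop 1: 8 segments, perimeter = 11.7400
Total perimeter = 11.740

loops=1 perimeter=11.740


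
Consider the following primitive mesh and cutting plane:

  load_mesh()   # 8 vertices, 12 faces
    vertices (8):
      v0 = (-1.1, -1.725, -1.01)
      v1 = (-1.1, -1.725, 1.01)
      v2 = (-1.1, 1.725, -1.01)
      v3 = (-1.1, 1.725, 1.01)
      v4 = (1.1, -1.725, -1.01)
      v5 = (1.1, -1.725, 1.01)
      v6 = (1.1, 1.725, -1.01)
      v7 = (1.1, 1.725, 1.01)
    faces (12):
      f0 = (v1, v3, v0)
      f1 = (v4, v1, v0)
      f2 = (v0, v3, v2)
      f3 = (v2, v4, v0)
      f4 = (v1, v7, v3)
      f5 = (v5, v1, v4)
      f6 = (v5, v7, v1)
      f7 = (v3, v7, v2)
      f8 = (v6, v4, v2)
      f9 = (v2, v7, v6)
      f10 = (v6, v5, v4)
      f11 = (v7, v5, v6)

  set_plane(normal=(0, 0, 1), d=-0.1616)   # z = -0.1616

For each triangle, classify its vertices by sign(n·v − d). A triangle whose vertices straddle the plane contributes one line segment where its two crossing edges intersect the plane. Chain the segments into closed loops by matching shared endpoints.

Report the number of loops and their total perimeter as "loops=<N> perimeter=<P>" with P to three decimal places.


Straddling triangles (8 of 12):
  (v1,v3,v0) [++-] → (-1.1, -0.276, -0.1616)–(-1.1, -1.725, -0.1616)  len=1.4490
  (v4,v1,v0) [-+-] → (0.176, -1.725, -0.1616)–(-1.1, -1.725, -0.1616)  len=1.2760
  (v0,v3,v2) [-+-] → (-1.1, -0.276, -0.1616)–(-1.1, 1.725, -0.1616)  len=2.0010
  (v5,v1,v4) [++-] → (0.176, -1.725, -0.1616)–(1.1, -1.725, -0.1616)  len=0.9240
  (v3,v7,v2) [++-] → (-0.176, 1.725, -0.1616)–(-1.1, 1.725, -0.1616)  len=0.9240
  (v2,v7,v6) [-+-] → (-0.176, 1.725, -0.1616)–(1.1, 1.725, -0.1616)  len=1.2760
  (v6,v5,v4) [-+-] → (1.1, 0.276, -0.1616)–(1.1, -1.725, -0.1616)  len=2.0010
  (v7,v5,v6) [++-] → (1.1, 0.276, -0.1616)–(1.1, 1.725, -0.1616)  len=1.4490

Chained into 1 loop(s):
  loop 1: 8 segments, perimeter = 11.3000
Total perimeter = 11.300

loops=1 perimeter=11.300
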